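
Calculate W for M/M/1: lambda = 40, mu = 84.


W = 1/(mu - lambda) = 1/(84 - 40) = 0.0227 hours

0.0227 hours


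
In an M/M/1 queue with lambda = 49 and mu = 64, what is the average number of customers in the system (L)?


rho = 49/64; L = rho/(1-rho) = 3.27

3.27


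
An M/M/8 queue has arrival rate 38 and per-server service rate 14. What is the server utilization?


rho = lambda/(c*mu) = 38/(8*14) = 0.3393

0.3393


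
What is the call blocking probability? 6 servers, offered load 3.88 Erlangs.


B(N,A) = (A^N/N!) / sum(A^k/k!, k=0..N) with N=6, A=3.88 = 0.1086

0.1086


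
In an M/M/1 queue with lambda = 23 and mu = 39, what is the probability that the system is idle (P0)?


P0 = 1 - rho = 1 - 23/39 = 0.4103

0.4103


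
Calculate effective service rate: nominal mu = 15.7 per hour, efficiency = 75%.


Effective rate = mu * efficiency = 15.7 * 0.75 = 11.78 per hour

11.78 per hour


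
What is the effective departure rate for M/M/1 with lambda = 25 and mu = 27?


For a stable queue (lambda < mu), throughput = lambda = 25 per hour

25 per hour


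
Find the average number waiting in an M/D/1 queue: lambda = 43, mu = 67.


M/D/1: Lq = rho^2 / (2*(1-rho)) where rho = 43/67; Lq = 0.57

0.57


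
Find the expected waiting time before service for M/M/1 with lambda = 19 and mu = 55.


rho = 19/55; Wq = rho/(mu - lambda) = 0.0096 hours

0.0096 hours


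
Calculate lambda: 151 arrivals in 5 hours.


lambda = total arrivals / time = 151 / 5 = 30.2 per hour

30.2 per hour


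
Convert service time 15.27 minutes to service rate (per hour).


mu = 60 / avg_service_time = 60 / 15.27 = 3.93 per hour

3.93 per hour


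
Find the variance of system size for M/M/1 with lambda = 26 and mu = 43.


rho = 26/43; Var(N) = rho/(1-rho)^2 = 3.87

3.87


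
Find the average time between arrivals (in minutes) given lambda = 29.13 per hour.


Mean interarrival time = 60/lambda = 60/29.13 = 2.06 minutes

2.06 minutes


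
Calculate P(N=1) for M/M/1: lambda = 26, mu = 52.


rho = 26/52; P(n) = (1-rho)*rho^n = (1-26/52)*(26/52)^1 = 0.25

0.25


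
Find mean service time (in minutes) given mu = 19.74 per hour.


Mean service time = 60/mu = 60/19.74 = 3.04 minutes

3.04 minutes


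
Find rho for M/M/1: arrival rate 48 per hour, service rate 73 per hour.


rho = lambda/mu = 48/73 = 0.6575

0.6575


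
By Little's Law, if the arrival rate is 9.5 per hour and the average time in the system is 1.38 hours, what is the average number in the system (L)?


L = lambda * W = 9.5 * 1.38 = 13.11

13.11


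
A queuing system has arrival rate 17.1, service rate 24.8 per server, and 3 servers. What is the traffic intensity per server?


rho = lambda / (c * mu) = 17.1 / (3 * 24.8) = 0.2298

0.2298


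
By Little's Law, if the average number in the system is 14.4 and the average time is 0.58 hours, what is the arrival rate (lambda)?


lambda = L / W = 14.4 / 0.58 = 24.83 per hour

24.83 per hour


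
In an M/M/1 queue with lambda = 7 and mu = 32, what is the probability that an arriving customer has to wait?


P(wait) = rho = lambda/mu = 7/32 = 0.2188

0.2188


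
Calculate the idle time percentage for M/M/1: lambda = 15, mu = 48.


Idle fraction = (1 - rho) * 100 = (1 - 15/48) * 100 = 68.8%

68.8%


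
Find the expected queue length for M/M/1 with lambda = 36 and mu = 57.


rho = 36/57; Lq = rho^2/(1-rho) = 1.08

1.08


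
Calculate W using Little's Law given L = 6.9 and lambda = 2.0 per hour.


W = L / lambda = 6.9 / 2.0 = 3.45 hours

3.45 hours


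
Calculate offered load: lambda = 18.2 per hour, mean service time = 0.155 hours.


Offered load a = lambda * E[S] = 18.2 * 0.155 = 2.82 Erlangs

2.82 Erlangs


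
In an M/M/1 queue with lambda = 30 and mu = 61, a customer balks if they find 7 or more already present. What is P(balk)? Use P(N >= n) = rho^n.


P(N >= 7) = rho^7 = (30/61)^7 = 0.007

0.007


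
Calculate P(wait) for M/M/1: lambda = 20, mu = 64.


P(wait) = rho = lambda/mu = 20/64 = 0.3125

0.3125


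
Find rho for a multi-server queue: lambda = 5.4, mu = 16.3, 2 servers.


rho = lambda / (c * mu) = 5.4 / (2 * 16.3) = 0.1656

0.1656


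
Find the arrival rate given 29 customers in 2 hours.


lambda = total arrivals / time = 29 / 2 = 14.5 per hour

14.5 per hour


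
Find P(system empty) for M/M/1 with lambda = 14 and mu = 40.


P0 = 1 - rho = 1 - 14/40 = 0.65

0.65


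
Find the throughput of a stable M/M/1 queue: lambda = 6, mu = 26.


For a stable queue (lambda < mu), throughput = lambda = 6 per hour

6 per hour


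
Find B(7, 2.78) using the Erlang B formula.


B(N,A) = (A^N/N!) / sum(A^k/k!, k=0..N) with N=7, A=2.78 = 0.0159

0.0159


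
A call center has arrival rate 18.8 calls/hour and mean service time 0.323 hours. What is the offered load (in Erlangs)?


Offered load a = lambda * E[S] = 18.8 * 0.323 = 6.07 Erlangs

6.07 Erlangs


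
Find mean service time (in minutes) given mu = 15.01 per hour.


Mean service time = 60/mu = 60/15.01 = 4.0 minutes

4.0 minutes


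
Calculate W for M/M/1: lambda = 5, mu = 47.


W = 1/(mu - lambda) = 1/(47 - 5) = 0.0238 hours

0.0238 hours


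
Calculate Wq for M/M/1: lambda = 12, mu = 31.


rho = 12/31; Wq = rho/(mu - lambda) = 0.0204 hours

0.0204 hours


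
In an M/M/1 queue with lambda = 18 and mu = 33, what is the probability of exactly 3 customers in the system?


rho = 18/33; P(n) = (1-rho)*rho^n = (1-18/33)*(18/33)^3 = 0.0738

0.0738


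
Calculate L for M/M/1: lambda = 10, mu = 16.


rho = 10/16; L = rho/(1-rho) = 1.67

1.67


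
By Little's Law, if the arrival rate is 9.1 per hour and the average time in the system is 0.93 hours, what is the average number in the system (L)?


L = lambda * W = 9.1 * 0.93 = 8.46

8.46


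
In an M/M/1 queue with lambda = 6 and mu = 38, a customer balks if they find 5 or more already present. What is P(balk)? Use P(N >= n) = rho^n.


P(N >= 5) = rho^5 = (6/38)^5 = 0.0001

0.0001


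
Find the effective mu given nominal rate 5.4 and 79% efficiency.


Effective rate = mu * efficiency = 5.4 * 0.79 = 4.27 per hour

4.27 per hour


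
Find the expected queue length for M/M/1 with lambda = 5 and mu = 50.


rho = 5/50; Lq = rho^2/(1-rho) = 0.01

0.01


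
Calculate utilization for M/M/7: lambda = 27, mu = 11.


rho = lambda/(c*mu) = 27/(7*11) = 0.3506

0.3506


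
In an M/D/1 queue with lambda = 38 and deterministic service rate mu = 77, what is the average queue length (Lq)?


M/D/1: Lq = rho^2 / (2*(1-rho)) where rho = 38/77; Lq = 0.24

0.24


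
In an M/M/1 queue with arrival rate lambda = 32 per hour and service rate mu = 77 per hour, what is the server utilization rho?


rho = lambda/mu = 32/77 = 0.4156

0.4156


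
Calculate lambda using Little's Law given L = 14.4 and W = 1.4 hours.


lambda = L / W = 14.4 / 1.4 = 10.29 per hour

10.29 per hour


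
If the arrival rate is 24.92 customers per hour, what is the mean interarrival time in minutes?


Mean interarrival time = 60/lambda = 60/24.92 = 2.41 minutes

2.41 minutes


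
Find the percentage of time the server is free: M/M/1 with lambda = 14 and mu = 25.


Idle fraction = (1 - rho) * 100 = (1 - 14/25) * 100 = 44.0%

44.0%


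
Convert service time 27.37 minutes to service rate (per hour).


mu = 60 / avg_service_time = 60 / 27.37 = 2.19 per hour

2.19 per hour


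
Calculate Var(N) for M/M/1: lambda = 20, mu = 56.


rho = 20/56; Var(N) = rho/(1-rho)^2 = 0.86

0.86


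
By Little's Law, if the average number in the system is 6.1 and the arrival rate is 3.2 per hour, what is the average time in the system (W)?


W = L / lambda = 6.1 / 3.2 = 1.9063 hours

1.9063 hours


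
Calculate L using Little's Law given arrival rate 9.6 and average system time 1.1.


L = lambda * W = 9.6 * 1.1 = 10.56

10.56


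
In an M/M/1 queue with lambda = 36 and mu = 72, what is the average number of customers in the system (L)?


rho = 36/72; L = rho/(1-rho) = 1.0

1.0


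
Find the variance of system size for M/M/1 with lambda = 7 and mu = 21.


rho = 7/21; Var(N) = rho/(1-rho)^2 = 0.75

0.75


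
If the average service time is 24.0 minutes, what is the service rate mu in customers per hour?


mu = 60 / avg_service_time = 60 / 24.0 = 2.5 per hour

2.5 per hour


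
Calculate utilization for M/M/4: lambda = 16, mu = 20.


rho = lambda/(c*mu) = 16/(4*20) = 0.2

0.2


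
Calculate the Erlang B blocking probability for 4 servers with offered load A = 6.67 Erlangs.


B(N,A) = (A^N/N!) / sum(A^k/k!, k=0..N) with N=4, A=6.67 = 0.5096

0.5096


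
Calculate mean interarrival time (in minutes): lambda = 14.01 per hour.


Mean interarrival time = 60/lambda = 60/14.01 = 4.28 minutes

4.28 minutes


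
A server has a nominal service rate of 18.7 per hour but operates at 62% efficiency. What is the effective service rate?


Effective rate = mu * efficiency = 18.7 * 0.62 = 11.59 per hour

11.59 per hour


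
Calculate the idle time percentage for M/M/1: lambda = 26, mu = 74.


Idle fraction = (1 - rho) * 100 = (1 - 26/74) * 100 = 64.9%

64.9%


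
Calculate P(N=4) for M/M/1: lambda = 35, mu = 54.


rho = 35/54; P(n) = (1-rho)*rho^n = (1-35/54)*(35/54)^4 = 0.0621

0.0621


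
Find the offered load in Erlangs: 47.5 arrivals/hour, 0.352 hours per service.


Offered load a = lambda * E[S] = 47.5 * 0.352 = 16.72 Erlangs

16.72 Erlangs


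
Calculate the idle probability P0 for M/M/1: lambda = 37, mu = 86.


P0 = 1 - rho = 1 - 37/86 = 0.5698

0.5698


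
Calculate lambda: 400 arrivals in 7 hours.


lambda = total arrivals / time = 400 / 7 = 57.14 per hour

57.14 per hour


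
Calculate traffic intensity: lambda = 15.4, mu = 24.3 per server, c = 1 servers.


rho = lambda / (c * mu) = 15.4 / (1 * 24.3) = 0.6337

0.6337


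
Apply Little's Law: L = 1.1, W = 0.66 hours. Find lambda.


lambda = L / W = 1.1 / 0.66 = 1.67 per hour

1.67 per hour


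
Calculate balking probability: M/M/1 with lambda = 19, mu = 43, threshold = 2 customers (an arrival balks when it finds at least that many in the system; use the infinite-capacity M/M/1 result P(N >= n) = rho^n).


P(N >= 2) = rho^2 = (19/43)^2 = 0.1952

0.1952


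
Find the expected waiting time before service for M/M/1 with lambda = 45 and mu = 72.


rho = 45/72; Wq = rho/(mu - lambda) = 0.0231 hours

0.0231 hours


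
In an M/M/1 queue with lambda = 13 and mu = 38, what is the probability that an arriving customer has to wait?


P(wait) = rho = lambda/mu = 13/38 = 0.3421

0.3421


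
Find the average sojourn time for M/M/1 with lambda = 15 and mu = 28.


W = 1/(mu - lambda) = 1/(28 - 15) = 0.0769 hours

0.0769 hours


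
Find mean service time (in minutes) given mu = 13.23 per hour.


Mean service time = 60/mu = 60/13.23 = 4.54 minutes

4.54 minutes


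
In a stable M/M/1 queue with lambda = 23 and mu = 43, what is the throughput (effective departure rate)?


For a stable queue (lambda < mu), throughput = lambda = 23 per hour

23 per hour


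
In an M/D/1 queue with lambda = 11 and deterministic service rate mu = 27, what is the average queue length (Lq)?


M/D/1: Lq = rho^2 / (2*(1-rho)) where rho = 11/27; Lq = 0.14

0.14


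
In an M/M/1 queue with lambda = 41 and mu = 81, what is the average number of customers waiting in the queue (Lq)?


rho = 41/81; Lq = rho^2/(1-rho) = 0.52

0.52


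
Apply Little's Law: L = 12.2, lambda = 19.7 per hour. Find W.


W = L / lambda = 12.2 / 19.7 = 0.6193 hours

0.6193 hours


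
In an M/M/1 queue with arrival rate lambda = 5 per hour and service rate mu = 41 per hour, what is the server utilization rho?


rho = lambda/mu = 5/41 = 0.122

0.122


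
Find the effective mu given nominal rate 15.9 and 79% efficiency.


Effective rate = mu * efficiency = 15.9 * 0.79 = 12.56 per hour

12.56 per hour


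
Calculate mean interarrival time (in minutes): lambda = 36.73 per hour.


Mean interarrival time = 60/lambda = 60/36.73 = 1.63 minutes

1.63 minutes


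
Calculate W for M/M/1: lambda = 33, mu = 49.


W = 1/(mu - lambda) = 1/(49 - 33) = 0.0625 hours

0.0625 hours


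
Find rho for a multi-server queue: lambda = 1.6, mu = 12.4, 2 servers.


rho = lambda / (c * mu) = 1.6 / (2 * 12.4) = 0.0645

0.0645


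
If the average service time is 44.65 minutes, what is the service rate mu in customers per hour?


mu = 60 / avg_service_time = 60 / 44.65 = 1.34 per hour

1.34 per hour


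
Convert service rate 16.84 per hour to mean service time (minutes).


Mean service time = 60/mu = 60/16.84 = 3.56 minutes

3.56 minutes


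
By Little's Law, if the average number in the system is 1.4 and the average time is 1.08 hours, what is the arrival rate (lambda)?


lambda = L / W = 1.4 / 1.08 = 1.3 per hour

1.3 per hour


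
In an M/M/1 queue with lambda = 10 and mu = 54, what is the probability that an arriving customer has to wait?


P(wait) = rho = lambda/mu = 10/54 = 0.1852

0.1852


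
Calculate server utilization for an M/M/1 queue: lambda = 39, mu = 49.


rho = lambda/mu = 39/49 = 0.7959

0.7959


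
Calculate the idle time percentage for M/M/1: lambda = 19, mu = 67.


Idle fraction = (1 - rho) * 100 = (1 - 19/67) * 100 = 71.6%

71.6%


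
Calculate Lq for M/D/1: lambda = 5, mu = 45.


M/D/1: Lq = rho^2 / (2*(1-rho)) where rho = 5/45; Lq = 0.01

0.01


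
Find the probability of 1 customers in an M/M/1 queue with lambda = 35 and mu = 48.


rho = 35/48; P(n) = (1-rho)*rho^n = (1-35/48)*(35/48)^1 = 0.1975

0.1975


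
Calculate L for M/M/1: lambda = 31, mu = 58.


rho = 31/58; L = rho/(1-rho) = 1.15

1.15


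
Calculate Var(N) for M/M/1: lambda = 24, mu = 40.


rho = 24/40; Var(N) = rho/(1-rho)^2 = 3.75

3.75


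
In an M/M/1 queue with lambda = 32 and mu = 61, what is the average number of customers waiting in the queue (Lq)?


rho = 32/61; Lq = rho^2/(1-rho) = 0.58

0.58


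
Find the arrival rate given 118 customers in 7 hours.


lambda = total arrivals / time = 118 / 7 = 16.86 per hour

16.86 per hour


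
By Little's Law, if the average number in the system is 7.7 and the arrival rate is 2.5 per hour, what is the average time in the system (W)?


W = L / lambda = 7.7 / 2.5 = 3.08 hours

3.08 hours


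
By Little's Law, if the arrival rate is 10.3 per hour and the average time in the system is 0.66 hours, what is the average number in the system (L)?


L = lambda * W = 10.3 * 0.66 = 6.8

6.8


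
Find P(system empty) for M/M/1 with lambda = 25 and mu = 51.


P0 = 1 - rho = 1 - 25/51 = 0.5098

0.5098


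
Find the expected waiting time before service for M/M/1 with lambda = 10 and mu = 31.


rho = 10/31; Wq = rho/(mu - lambda) = 0.0154 hours

0.0154 hours


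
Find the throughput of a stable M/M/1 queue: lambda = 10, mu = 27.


For a stable queue (lambda < mu), throughput = lambda = 10 per hour

10 per hour


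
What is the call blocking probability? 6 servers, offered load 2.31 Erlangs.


B(N,A) = (A^N/N!) / sum(A^k/k!, k=0..N) with N=6, A=2.31 = 0.0211

0.0211


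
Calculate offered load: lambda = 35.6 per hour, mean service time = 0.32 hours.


Offered load a = lambda * E[S] = 35.6 * 0.32 = 11.39 Erlangs

11.39 Erlangs


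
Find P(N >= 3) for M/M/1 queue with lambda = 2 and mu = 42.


P(N >= 3) = rho^3 = (2/42)^3 = 0.0001

0.0001


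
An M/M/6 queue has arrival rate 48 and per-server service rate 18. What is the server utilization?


rho = lambda/(c*mu) = 48/(6*18) = 0.4444

0.4444


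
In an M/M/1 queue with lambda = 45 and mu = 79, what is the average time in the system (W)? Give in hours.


W = 1/(mu - lambda) = 1/(79 - 45) = 0.0294 hours

0.0294 hours


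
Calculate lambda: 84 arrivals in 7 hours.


lambda = total arrivals / time = 84 / 7 = 12.0 per hour

12.0 per hour


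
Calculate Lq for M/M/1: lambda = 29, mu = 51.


rho = 29/51; Lq = rho^2/(1-rho) = 0.75

0.75


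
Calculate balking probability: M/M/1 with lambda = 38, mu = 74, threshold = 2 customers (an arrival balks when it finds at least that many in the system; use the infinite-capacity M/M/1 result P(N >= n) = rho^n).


P(N >= 2) = rho^2 = (38/74)^2 = 0.2637

0.2637


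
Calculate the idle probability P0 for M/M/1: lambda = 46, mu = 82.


P0 = 1 - rho = 1 - 46/82 = 0.439

0.439


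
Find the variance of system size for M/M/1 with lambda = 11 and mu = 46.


rho = 11/46; Var(N) = rho/(1-rho)^2 = 0.41

0.41


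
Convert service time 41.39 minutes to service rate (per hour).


mu = 60 / avg_service_time = 60 / 41.39 = 1.45 per hour

1.45 per hour


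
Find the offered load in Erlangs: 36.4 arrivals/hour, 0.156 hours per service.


Offered load a = lambda * E[S] = 36.4 * 0.156 = 5.68 Erlangs

5.68 Erlangs


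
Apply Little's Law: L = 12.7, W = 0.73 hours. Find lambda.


lambda = L / W = 12.7 / 0.73 = 17.4 per hour

17.4 per hour


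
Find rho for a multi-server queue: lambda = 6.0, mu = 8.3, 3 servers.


rho = lambda / (c * mu) = 6.0 / (3 * 8.3) = 0.241

0.241


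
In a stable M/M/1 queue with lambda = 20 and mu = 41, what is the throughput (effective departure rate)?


For a stable queue (lambda < mu), throughput = lambda = 20 per hour

20 per hour


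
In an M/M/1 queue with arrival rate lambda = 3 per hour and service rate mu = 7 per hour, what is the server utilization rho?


rho = lambda/mu = 3/7 = 0.4286

0.4286


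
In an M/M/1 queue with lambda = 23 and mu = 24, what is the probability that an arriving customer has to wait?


P(wait) = rho = lambda/mu = 23/24 = 0.9583

0.9583


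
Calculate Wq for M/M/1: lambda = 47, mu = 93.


rho = 47/93; Wq = rho/(mu - lambda) = 0.011 hours

0.011 hours


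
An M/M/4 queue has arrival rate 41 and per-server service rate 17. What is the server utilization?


rho = lambda/(c*mu) = 41/(4*17) = 0.6029

0.6029


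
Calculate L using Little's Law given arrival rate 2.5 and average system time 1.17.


L = lambda * W = 2.5 * 1.17 = 2.93

2.93


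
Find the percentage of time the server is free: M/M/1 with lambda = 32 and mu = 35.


Idle fraction = (1 - rho) * 100 = (1 - 32/35) * 100 = 8.6%

8.6%


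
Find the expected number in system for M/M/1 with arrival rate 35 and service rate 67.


rho = 35/67; L = rho/(1-rho) = 1.09

1.09


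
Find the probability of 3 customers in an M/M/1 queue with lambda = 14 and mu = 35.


rho = 14/35; P(n) = (1-rho)*rho^n = (1-14/35)*(14/35)^3 = 0.0384

0.0384


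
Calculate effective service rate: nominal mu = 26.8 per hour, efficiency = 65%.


Effective rate = mu * efficiency = 26.8 * 0.65 = 17.42 per hour

17.42 per hour


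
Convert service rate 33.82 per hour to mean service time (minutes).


Mean service time = 60/mu = 60/33.82 = 1.77 minutes

1.77 minutes


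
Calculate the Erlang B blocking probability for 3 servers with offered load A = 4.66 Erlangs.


B(N,A) = (A^N/N!) / sum(A^k/k!, k=0..N) with N=3, A=4.66 = 0.5052

0.5052


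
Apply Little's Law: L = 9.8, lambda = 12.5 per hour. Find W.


W = L / lambda = 9.8 / 12.5 = 0.784 hours

0.784 hours


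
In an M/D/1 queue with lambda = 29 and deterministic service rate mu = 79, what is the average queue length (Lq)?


M/D/1: Lq = rho^2 / (2*(1-rho)) where rho = 29/79; Lq = 0.11

0.11


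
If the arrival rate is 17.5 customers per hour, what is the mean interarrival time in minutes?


Mean interarrival time = 60/lambda = 60/17.5 = 3.43 minutes

3.43 minutes


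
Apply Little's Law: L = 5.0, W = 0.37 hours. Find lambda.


lambda = L / W = 5.0 / 0.37 = 13.51 per hour

13.51 per hour


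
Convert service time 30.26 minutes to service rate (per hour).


mu = 60 / avg_service_time = 60 / 30.26 = 1.98 per hour

1.98 per hour


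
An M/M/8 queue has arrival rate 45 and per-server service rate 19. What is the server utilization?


rho = lambda/(c*mu) = 45/(8*19) = 0.2961

0.2961


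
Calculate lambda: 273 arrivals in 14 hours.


lambda = total arrivals / time = 273 / 14 = 19.5 per hour

19.5 per hour


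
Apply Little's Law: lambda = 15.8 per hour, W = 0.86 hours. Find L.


L = lambda * W = 15.8 * 0.86 = 13.59

13.59


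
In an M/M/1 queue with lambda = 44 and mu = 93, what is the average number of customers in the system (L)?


rho = 44/93; L = rho/(1-rho) = 0.9

0.9


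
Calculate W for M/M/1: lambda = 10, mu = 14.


W = 1/(mu - lambda) = 1/(14 - 10) = 0.25 hours

0.25 hours


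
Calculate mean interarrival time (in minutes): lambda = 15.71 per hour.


Mean interarrival time = 60/lambda = 60/15.71 = 3.82 minutes

3.82 minutes


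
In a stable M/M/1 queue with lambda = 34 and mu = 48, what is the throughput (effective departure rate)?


For a stable queue (lambda < mu), throughput = lambda = 34 per hour

34 per hour


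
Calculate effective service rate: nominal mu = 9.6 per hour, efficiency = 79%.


Effective rate = mu * efficiency = 9.6 * 0.79 = 7.58 per hour

7.58 per hour


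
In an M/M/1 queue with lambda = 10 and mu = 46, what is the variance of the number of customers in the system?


rho = 10/46; Var(N) = rho/(1-rho)^2 = 0.35

0.35


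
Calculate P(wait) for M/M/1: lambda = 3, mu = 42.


P(wait) = rho = lambda/mu = 3/42 = 0.0714

0.0714


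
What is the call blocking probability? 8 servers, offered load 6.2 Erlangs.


B(N,A) = (A^N/N!) / sum(A^k/k!, k=0..N) with N=8, A=6.2 = 0.1331

0.1331


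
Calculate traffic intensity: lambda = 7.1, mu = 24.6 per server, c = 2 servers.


rho = lambda / (c * mu) = 7.1 / (2 * 24.6) = 0.1443

0.1443


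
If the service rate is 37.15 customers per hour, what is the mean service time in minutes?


Mean service time = 60/mu = 60/37.15 = 1.62 minutes

1.62 minutes


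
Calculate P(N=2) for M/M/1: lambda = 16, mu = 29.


rho = 16/29; P(n) = (1-rho)*rho^n = (1-16/29)*(16/29)^2 = 0.1365

0.1365


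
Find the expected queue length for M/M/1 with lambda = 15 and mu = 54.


rho = 15/54; Lq = rho^2/(1-rho) = 0.11

0.11


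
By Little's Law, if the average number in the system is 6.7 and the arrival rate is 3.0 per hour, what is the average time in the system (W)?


W = L / lambda = 6.7 / 3.0 = 2.2333 hours

2.2333 hours


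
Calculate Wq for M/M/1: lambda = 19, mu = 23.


rho = 19/23; Wq = rho/(mu - lambda) = 0.2065 hours

0.2065 hours


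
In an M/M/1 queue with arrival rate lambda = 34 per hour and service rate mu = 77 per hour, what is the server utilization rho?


rho = lambda/mu = 34/77 = 0.4416

0.4416


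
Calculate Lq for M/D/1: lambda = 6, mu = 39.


M/D/1: Lq = rho^2 / (2*(1-rho)) where rho = 6/39; Lq = 0.01

0.01


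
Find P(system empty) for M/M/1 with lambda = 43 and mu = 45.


P0 = 1 - rho = 1 - 43/45 = 0.0444

0.0444


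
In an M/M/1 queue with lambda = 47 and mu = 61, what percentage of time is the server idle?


Idle fraction = (1 - rho) * 100 = (1 - 47/61) * 100 = 23.0%

23.0%


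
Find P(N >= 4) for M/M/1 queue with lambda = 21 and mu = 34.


P(N >= 4) = rho^4 = (21/34)^4 = 0.1455

0.1455


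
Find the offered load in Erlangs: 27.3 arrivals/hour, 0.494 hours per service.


Offered load a = lambda * E[S] = 27.3 * 0.494 = 13.49 Erlangs

13.49 Erlangs


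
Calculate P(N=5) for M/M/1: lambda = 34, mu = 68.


rho = 34/68; P(n) = (1-rho)*rho^n = (1-34/68)*(34/68)^5 = 0.0156

0.0156


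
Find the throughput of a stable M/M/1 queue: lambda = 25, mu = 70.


For a stable queue (lambda < mu), throughput = lambda = 25 per hour

25 per hour


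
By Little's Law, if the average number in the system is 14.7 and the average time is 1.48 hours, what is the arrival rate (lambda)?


lambda = L / W = 14.7 / 1.48 = 9.93 per hour

9.93 per hour


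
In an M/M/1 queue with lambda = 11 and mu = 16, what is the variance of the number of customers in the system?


rho = 11/16; Var(N) = rho/(1-rho)^2 = 7.04

7.04


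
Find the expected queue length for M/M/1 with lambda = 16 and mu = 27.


rho = 16/27; Lq = rho^2/(1-rho) = 0.86

0.86


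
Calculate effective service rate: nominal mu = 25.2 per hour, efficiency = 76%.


Effective rate = mu * efficiency = 25.2 * 0.76 = 19.15 per hour

19.15 per hour


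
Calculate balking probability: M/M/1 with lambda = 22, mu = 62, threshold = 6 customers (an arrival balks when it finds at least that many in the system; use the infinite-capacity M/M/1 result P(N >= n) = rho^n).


P(N >= 6) = rho^6 = (22/62)^6 = 0.002

0.002


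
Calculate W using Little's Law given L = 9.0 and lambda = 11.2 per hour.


W = L / lambda = 9.0 / 11.2 = 0.8036 hours

0.8036 hours


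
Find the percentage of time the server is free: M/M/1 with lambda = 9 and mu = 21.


Idle fraction = (1 - rho) * 100 = (1 - 9/21) * 100 = 57.1%

57.1%


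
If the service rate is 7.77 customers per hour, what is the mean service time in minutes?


Mean service time = 60/mu = 60/7.77 = 7.72 minutes

7.72 minutes


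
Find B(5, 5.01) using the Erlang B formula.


B(N,A) = (A^N/N!) / sum(A^k/k!, k=0..N) with N=5, A=5.01 = 0.2857

0.2857


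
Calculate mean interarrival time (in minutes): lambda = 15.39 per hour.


Mean interarrival time = 60/lambda = 60/15.39 = 3.9 minutes

3.9 minutes


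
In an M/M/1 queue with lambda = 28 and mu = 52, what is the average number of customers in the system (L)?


rho = 28/52; L = rho/(1-rho) = 1.17

1.17


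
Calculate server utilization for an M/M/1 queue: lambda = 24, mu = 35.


rho = lambda/mu = 24/35 = 0.6857

0.6857


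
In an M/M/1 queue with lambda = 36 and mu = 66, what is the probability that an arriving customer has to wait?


P(wait) = rho = lambda/mu = 36/66 = 0.5455

0.5455


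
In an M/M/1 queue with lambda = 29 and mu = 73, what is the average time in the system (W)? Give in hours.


W = 1/(mu - lambda) = 1/(73 - 29) = 0.0227 hours

0.0227 hours


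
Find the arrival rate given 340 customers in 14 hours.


lambda = total arrivals / time = 340 / 14 = 24.29 per hour

24.29 per hour


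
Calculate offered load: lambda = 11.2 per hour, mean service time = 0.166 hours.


Offered load a = lambda * E[S] = 11.2 * 0.166 = 1.86 Erlangs

1.86 Erlangs


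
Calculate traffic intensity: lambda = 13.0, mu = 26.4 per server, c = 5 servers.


rho = lambda / (c * mu) = 13.0 / (5 * 26.4) = 0.0985

0.0985


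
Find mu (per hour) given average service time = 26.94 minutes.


mu = 60 / avg_service_time = 60 / 26.94 = 2.23 per hour

2.23 per hour


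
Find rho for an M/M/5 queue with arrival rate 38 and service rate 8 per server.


rho = lambda/(c*mu) = 38/(5*8) = 0.95

0.95


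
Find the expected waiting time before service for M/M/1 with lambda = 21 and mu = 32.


rho = 21/32; Wq = rho/(mu - lambda) = 0.0597 hours

0.0597 hours


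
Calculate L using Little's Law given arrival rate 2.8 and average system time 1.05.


L = lambda * W = 2.8 * 1.05 = 2.94

2.94


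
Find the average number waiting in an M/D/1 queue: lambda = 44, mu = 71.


M/D/1: Lq = rho^2 / (2*(1-rho)) where rho = 44/71; Lq = 0.5

0.5


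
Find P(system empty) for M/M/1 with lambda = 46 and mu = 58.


P0 = 1 - rho = 1 - 46/58 = 0.2069

0.2069


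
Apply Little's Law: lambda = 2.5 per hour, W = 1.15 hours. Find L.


L = lambda * W = 2.5 * 1.15 = 2.88

2.88


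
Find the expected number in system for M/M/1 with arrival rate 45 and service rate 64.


rho = 45/64; L = rho/(1-rho) = 2.37

2.37


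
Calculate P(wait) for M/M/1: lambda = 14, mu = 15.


P(wait) = rho = lambda/mu = 14/15 = 0.9333

0.9333


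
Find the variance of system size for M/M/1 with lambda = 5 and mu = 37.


rho = 5/37; Var(N) = rho/(1-rho)^2 = 0.18

0.18


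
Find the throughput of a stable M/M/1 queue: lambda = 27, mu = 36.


For a stable queue (lambda < mu), throughput = lambda = 27 per hour

27 per hour


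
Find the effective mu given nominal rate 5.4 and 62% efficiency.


Effective rate = mu * efficiency = 5.4 * 0.62 = 3.35 per hour

3.35 per hour


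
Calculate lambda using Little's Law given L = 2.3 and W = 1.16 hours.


lambda = L / W = 2.3 / 1.16 = 1.98 per hour

1.98 per hour


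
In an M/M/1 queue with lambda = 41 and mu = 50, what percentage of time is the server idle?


Idle fraction = (1 - rho) * 100 = (1 - 41/50) * 100 = 18.0%

18.0%


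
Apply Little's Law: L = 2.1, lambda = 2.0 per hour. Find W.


W = L / lambda = 2.1 / 2.0 = 1.05 hours

1.05 hours


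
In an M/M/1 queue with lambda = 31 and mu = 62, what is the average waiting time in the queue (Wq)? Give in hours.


rho = 31/62; Wq = rho/(mu - lambda) = 0.0161 hours

0.0161 hours


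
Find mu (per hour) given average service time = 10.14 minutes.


mu = 60 / avg_service_time = 60 / 10.14 = 5.92 per hour

5.92 per hour


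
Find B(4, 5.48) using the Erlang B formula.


B(N,A) = (A^N/N!) / sum(A^k/k!, k=0..N) with N=4, A=5.48 = 0.4344

0.4344


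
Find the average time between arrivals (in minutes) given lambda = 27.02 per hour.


Mean interarrival time = 60/lambda = 60/27.02 = 2.22 minutes

2.22 minutes


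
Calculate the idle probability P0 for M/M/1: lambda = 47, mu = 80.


P0 = 1 - rho = 1 - 47/80 = 0.4125

0.4125


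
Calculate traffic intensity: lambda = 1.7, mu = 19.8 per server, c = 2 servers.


rho = lambda / (c * mu) = 1.7 / (2 * 19.8) = 0.0429

0.0429


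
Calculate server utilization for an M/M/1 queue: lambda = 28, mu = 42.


rho = lambda/mu = 28/42 = 0.6667

0.6667


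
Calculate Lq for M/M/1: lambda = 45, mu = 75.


rho = 45/75; Lq = rho^2/(1-rho) = 0.9

0.9


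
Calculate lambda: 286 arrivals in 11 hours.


lambda = total arrivals / time = 286 / 11 = 26.0 per hour

26.0 per hour


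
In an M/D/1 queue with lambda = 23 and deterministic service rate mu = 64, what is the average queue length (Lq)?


M/D/1: Lq = rho^2 / (2*(1-rho)) where rho = 23/64; Lq = 0.1

0.1


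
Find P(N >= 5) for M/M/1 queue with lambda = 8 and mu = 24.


P(N >= 5) = rho^5 = (8/24)^5 = 0.0041

0.0041


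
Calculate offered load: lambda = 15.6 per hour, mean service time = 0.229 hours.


Offered load a = lambda * E[S] = 15.6 * 0.229 = 3.57 Erlangs

3.57 Erlangs


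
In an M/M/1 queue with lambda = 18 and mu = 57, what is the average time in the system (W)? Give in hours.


W = 1/(mu - lambda) = 1/(57 - 18) = 0.0256 hours

0.0256 hours


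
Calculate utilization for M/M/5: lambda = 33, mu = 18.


rho = lambda/(c*mu) = 33/(5*18) = 0.3667

0.3667


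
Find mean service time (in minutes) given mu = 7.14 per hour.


Mean service time = 60/mu = 60/7.14 = 8.4 minutes

8.4 minutes


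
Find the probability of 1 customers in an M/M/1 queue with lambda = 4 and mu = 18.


rho = 4/18; P(n) = (1-rho)*rho^n = (1-4/18)*(4/18)^1 = 0.1728

0.1728


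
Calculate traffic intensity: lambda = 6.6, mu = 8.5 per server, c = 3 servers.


rho = lambda / (c * mu) = 6.6 / (3 * 8.5) = 0.2588

0.2588


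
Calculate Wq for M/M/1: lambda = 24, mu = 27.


rho = 24/27; Wq = rho/(mu - lambda) = 0.2963 hours

0.2963 hours


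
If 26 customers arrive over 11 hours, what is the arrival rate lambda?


lambda = total arrivals / time = 26 / 11 = 2.36 per hour

2.36 per hour


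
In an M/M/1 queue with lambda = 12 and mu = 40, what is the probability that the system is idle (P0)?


P0 = 1 - rho = 1 - 12/40 = 0.7

0.7


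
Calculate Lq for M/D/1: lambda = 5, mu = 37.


M/D/1: Lq = rho^2 / (2*(1-rho)) where rho = 5/37; Lq = 0.01

0.01


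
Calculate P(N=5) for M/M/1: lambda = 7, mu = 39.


rho = 7/39; P(n) = (1-rho)*rho^n = (1-7/39)*(7/39)^5 = 0.0002

0.0002


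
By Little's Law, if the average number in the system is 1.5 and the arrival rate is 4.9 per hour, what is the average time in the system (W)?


W = L / lambda = 1.5 / 4.9 = 0.3061 hours

0.3061 hours


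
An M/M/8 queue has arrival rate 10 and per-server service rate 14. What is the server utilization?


rho = lambda/(c*mu) = 10/(8*14) = 0.0893

0.0893


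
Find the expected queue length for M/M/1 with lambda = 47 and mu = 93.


rho = 47/93; Lq = rho^2/(1-rho) = 0.52

0.52


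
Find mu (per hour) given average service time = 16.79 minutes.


mu = 60 / avg_service_time = 60 / 16.79 = 3.57 per hour

3.57 per hour


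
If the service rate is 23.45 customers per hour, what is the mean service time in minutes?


Mean service time = 60/mu = 60/23.45 = 2.56 minutes

2.56 minutes


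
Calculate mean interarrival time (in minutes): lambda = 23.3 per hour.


Mean interarrival time = 60/lambda = 60/23.3 = 2.58 minutes

2.58 minutes


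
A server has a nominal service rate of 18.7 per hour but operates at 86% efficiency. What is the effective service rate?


Effective rate = mu * efficiency = 18.7 * 0.86 = 16.08 per hour

16.08 per hour


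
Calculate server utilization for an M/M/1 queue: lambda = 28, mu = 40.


rho = lambda/mu = 28/40 = 0.7

0.7


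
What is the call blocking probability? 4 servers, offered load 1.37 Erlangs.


B(N,A) = (A^N/N!) / sum(A^k/k!, k=0..N) with N=4, A=1.37 = 0.0378

0.0378


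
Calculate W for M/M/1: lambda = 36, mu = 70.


W = 1/(mu - lambda) = 1/(70 - 36) = 0.0294 hours

0.0294 hours


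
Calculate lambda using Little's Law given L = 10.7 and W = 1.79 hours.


lambda = L / W = 10.7 / 1.79 = 5.98 per hour

5.98 per hour


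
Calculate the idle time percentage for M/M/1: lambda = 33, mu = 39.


Idle fraction = (1 - rho) * 100 = (1 - 33/39) * 100 = 15.4%

15.4%


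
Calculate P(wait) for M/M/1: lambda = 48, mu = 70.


P(wait) = rho = lambda/mu = 48/70 = 0.6857

0.6857


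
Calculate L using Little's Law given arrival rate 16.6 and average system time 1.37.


L = lambda * W = 16.6 * 1.37 = 22.74

22.74


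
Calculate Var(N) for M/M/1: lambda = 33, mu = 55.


rho = 33/55; Var(N) = rho/(1-rho)^2 = 3.75

3.75


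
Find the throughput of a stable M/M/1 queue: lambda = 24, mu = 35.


For a stable queue (lambda < mu), throughput = lambda = 24 per hour

24 per hour


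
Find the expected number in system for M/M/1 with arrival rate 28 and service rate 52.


rho = 28/52; L = rho/(1-rho) = 1.17

1.17


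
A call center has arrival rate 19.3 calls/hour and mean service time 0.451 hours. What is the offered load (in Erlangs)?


Offered load a = lambda * E[S] = 19.3 * 0.451 = 8.7 Erlangs

8.7 Erlangs


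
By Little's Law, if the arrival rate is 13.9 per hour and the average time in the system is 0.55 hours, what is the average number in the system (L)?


L = lambda * W = 13.9 * 0.55 = 7.65

7.65


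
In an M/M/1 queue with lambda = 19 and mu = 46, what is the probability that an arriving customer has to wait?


P(wait) = rho = lambda/mu = 19/46 = 0.413

0.413


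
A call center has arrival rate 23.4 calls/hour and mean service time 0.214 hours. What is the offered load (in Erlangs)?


Offered load a = lambda * E[S] = 23.4 * 0.214 = 5.01 Erlangs

5.01 Erlangs


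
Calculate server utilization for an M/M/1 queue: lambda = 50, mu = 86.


rho = lambda/mu = 50/86 = 0.5814

0.5814


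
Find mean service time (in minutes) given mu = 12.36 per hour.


Mean service time = 60/mu = 60/12.36 = 4.85 minutes

4.85 minutes


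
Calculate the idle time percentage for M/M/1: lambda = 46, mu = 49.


Idle fraction = (1 - rho) * 100 = (1 - 46/49) * 100 = 6.1%

6.1%


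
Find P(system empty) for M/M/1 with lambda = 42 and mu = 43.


P0 = 1 - rho = 1 - 42/43 = 0.0233

0.0233


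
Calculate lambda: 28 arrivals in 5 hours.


lambda = total arrivals / time = 28 / 5 = 5.6 per hour

5.6 per hour


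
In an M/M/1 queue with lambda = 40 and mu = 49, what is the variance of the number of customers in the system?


rho = 40/49; Var(N) = rho/(1-rho)^2 = 24.2

24.2


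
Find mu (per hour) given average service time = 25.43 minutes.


mu = 60 / avg_service_time = 60 / 25.43 = 2.36 per hour

2.36 per hour


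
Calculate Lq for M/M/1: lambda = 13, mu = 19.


rho = 13/19; Lq = rho^2/(1-rho) = 1.48

1.48


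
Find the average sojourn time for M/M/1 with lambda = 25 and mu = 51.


W = 1/(mu - lambda) = 1/(51 - 25) = 0.0385 hours

0.0385 hours


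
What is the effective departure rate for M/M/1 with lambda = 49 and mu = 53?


For a stable queue (lambda < mu), throughput = lambda = 49 per hour

49 per hour


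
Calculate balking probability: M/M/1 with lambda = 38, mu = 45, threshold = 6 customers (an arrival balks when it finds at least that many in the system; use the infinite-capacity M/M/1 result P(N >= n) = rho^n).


P(N >= 6) = rho^6 = (38/45)^6 = 0.3626

0.3626


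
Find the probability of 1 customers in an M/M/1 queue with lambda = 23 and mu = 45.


rho = 23/45; P(n) = (1-rho)*rho^n = (1-23/45)*(23/45)^1 = 0.2499

0.2499


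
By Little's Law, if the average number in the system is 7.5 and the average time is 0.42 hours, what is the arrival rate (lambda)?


lambda = L / W = 7.5 / 0.42 = 17.86 per hour

17.86 per hour


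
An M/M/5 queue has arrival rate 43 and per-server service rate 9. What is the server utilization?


rho = lambda/(c*mu) = 43/(5*9) = 0.9556

0.9556


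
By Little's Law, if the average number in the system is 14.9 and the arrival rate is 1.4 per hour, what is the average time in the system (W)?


W = L / lambda = 14.9 / 1.4 = 10.6429 hours

10.6429 hours


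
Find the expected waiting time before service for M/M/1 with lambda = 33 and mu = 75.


rho = 33/75; Wq = rho/(mu - lambda) = 0.0105 hours

0.0105 hours


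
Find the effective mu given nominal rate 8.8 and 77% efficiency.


Effective rate = mu * efficiency = 8.8 * 0.77 = 6.78 per hour

6.78 per hour


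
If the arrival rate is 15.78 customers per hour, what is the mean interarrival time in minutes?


Mean interarrival time = 60/lambda = 60/15.78 = 3.8 minutes

3.8 minutes


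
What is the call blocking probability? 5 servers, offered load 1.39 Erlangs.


B(N,A) = (A^N/N!) / sum(A^k/k!, k=0..N) with N=5, A=1.39 = 0.0108

0.0108


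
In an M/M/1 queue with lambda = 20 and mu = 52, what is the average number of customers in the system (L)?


rho = 20/52; L = rho/(1-rho) = 0.63

0.63


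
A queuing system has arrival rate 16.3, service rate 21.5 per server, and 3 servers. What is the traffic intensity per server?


rho = lambda / (c * mu) = 16.3 / (3 * 21.5) = 0.2527

0.2527


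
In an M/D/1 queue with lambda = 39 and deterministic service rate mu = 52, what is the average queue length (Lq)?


M/D/1: Lq = rho^2 / (2*(1-rho)) where rho = 39/52; Lq = 1.13

1.13


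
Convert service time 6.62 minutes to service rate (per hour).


mu = 60 / avg_service_time = 60 / 6.62 = 9.06 per hour

9.06 per hour


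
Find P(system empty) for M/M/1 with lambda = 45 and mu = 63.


P0 = 1 - rho = 1 - 45/63 = 0.2857

0.2857


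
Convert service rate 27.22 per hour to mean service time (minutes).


Mean service time = 60/mu = 60/27.22 = 2.2 minutes

2.2 minutes
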